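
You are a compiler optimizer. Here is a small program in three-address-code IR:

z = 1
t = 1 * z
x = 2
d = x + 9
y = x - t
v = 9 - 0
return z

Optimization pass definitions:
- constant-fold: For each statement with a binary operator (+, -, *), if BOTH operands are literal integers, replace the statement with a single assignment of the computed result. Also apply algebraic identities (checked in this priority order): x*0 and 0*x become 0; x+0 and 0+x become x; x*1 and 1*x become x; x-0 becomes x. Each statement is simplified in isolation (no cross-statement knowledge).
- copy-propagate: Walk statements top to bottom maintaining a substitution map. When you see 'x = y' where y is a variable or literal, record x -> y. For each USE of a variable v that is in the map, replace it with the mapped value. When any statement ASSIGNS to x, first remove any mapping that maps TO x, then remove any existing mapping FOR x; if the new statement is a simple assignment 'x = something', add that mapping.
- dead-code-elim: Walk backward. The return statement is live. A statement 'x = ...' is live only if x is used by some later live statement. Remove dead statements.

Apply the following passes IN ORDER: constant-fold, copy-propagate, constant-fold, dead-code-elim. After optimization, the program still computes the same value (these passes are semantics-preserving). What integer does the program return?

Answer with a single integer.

Answer: 1

Derivation:
Initial IR:
  z = 1
  t = 1 * z
  x = 2
  d = x + 9
  y = x - t
  v = 9 - 0
  return z
After constant-fold (7 stmts):
  z = 1
  t = z
  x = 2
  d = x + 9
  y = x - t
  v = 9
  return z
After copy-propagate (7 stmts):
  z = 1
  t = 1
  x = 2
  d = 2 + 9
  y = 2 - 1
  v = 9
  return 1
After constant-fold (7 stmts):
  z = 1
  t = 1
  x = 2
  d = 11
  y = 1
  v = 9
  return 1
After dead-code-elim (1 stmts):
  return 1
Evaluate:
  z = 1  =>  z = 1
  t = 1 * z  =>  t = 1
  x = 2  =>  x = 2
  d = x + 9  =>  d = 11
  y = x - t  =>  y = 1
  v = 9 - 0  =>  v = 9
  return z = 1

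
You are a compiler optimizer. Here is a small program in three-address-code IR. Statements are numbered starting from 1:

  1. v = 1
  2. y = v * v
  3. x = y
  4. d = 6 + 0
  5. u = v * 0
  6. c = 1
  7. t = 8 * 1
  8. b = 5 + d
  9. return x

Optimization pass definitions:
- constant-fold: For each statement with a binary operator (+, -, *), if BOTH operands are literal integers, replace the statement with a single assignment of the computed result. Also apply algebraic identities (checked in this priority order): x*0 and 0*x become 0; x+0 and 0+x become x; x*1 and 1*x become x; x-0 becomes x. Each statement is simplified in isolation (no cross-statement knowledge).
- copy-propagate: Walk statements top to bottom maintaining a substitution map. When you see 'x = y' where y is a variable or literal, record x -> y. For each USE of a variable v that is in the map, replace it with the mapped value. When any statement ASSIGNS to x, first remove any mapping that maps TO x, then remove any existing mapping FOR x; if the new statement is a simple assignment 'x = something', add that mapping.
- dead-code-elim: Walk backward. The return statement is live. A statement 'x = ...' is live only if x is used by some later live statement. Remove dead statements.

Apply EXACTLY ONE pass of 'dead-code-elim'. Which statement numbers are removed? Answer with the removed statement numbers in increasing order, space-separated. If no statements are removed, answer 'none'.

Backward liveness scan:
Stmt 1 'v = 1': KEEP (v is live); live-in = []
Stmt 2 'y = v * v': KEEP (y is live); live-in = ['v']
Stmt 3 'x = y': KEEP (x is live); live-in = ['y']
Stmt 4 'd = 6 + 0': DEAD (d not in live set ['x'])
Stmt 5 'u = v * 0': DEAD (u not in live set ['x'])
Stmt 6 'c = 1': DEAD (c not in live set ['x'])
Stmt 7 't = 8 * 1': DEAD (t not in live set ['x'])
Stmt 8 'b = 5 + d': DEAD (b not in live set ['x'])
Stmt 9 'return x': KEEP (return); live-in = ['x']
Removed statement numbers: [4, 5, 6, 7, 8]
Surviving IR:
  v = 1
  y = v * v
  x = y
  return x

Answer: 4 5 6 7 8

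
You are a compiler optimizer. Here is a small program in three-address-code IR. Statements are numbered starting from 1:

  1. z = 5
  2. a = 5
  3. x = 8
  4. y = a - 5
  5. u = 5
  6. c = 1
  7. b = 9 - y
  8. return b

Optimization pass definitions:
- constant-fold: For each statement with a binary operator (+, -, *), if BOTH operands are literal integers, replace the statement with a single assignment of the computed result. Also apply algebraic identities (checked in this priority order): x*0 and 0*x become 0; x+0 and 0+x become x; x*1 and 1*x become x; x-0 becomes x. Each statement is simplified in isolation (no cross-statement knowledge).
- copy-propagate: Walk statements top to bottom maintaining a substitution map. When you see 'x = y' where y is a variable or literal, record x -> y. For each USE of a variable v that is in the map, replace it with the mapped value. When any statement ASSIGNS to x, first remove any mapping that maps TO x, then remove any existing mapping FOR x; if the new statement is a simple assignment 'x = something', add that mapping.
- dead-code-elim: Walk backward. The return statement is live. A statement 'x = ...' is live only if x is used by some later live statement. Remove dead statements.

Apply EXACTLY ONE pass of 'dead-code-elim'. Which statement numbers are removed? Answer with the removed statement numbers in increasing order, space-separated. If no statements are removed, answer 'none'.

Backward liveness scan:
Stmt 1 'z = 5': DEAD (z not in live set [])
Stmt 2 'a = 5': KEEP (a is live); live-in = []
Stmt 3 'x = 8': DEAD (x not in live set ['a'])
Stmt 4 'y = a - 5': KEEP (y is live); live-in = ['a']
Stmt 5 'u = 5': DEAD (u not in live set ['y'])
Stmt 6 'c = 1': DEAD (c not in live set ['y'])
Stmt 7 'b = 9 - y': KEEP (b is live); live-in = ['y']
Stmt 8 'return b': KEEP (return); live-in = ['b']
Removed statement numbers: [1, 3, 5, 6]
Surviving IR:
  a = 5
  y = a - 5
  b = 9 - y
  return b

Answer: 1 3 5 6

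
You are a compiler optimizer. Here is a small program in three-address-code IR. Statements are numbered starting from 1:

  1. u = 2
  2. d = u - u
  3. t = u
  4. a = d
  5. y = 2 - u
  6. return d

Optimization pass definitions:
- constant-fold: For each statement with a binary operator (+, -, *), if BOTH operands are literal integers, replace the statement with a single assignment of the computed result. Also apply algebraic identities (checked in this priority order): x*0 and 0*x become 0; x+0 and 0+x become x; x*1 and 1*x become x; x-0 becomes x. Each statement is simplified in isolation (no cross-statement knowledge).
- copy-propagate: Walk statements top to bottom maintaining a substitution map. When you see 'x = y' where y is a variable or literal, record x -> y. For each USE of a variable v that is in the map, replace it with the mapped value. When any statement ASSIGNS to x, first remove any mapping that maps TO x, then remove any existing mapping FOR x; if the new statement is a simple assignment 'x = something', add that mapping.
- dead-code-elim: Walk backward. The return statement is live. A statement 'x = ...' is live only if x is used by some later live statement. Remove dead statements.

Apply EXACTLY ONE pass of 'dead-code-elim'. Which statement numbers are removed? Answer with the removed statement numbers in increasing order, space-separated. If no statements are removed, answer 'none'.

Answer: 3 4 5

Derivation:
Backward liveness scan:
Stmt 1 'u = 2': KEEP (u is live); live-in = []
Stmt 2 'd = u - u': KEEP (d is live); live-in = ['u']
Stmt 3 't = u': DEAD (t not in live set ['d'])
Stmt 4 'a = d': DEAD (a not in live set ['d'])
Stmt 5 'y = 2 - u': DEAD (y not in live set ['d'])
Stmt 6 'return d': KEEP (return); live-in = ['d']
Removed statement numbers: [3, 4, 5]
Surviving IR:
  u = 2
  d = u - u
  return d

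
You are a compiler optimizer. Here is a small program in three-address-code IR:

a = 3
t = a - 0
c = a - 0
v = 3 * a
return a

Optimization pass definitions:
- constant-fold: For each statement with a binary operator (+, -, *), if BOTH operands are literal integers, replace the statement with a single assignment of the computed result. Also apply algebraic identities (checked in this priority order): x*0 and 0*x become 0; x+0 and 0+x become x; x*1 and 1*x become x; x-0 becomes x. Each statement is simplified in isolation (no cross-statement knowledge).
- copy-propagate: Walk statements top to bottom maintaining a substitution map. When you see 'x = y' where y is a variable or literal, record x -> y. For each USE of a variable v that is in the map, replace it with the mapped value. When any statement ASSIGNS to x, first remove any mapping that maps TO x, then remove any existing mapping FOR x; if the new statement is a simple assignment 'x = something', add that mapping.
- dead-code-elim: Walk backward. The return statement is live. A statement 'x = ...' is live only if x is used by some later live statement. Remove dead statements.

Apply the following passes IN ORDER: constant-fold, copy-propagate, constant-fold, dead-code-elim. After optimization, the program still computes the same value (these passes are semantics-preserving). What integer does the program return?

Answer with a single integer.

Initial IR:
  a = 3
  t = a - 0
  c = a - 0
  v = 3 * a
  return a
After constant-fold (5 stmts):
  a = 3
  t = a
  c = a
  v = 3 * a
  return a
After copy-propagate (5 stmts):
  a = 3
  t = 3
  c = 3
  v = 3 * 3
  return 3
After constant-fold (5 stmts):
  a = 3
  t = 3
  c = 3
  v = 9
  return 3
After dead-code-elim (1 stmts):
  return 3
Evaluate:
  a = 3  =>  a = 3
  t = a - 0  =>  t = 3
  c = a - 0  =>  c = 3
  v = 3 * a  =>  v = 9
  return a = 3

Answer: 3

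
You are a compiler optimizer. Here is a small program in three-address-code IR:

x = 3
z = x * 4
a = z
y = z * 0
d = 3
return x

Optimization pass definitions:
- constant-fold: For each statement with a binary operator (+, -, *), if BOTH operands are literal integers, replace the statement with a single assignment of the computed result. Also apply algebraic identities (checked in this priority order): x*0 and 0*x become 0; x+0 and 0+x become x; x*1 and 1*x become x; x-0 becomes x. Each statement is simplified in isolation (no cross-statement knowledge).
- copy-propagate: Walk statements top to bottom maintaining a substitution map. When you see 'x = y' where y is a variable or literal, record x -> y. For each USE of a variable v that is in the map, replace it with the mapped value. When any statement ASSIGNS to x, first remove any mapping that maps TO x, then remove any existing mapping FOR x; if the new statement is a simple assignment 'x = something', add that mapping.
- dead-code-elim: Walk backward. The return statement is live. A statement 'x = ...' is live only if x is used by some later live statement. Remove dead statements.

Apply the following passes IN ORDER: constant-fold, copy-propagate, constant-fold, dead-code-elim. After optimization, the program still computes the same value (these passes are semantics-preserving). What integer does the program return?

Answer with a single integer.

Initial IR:
  x = 3
  z = x * 4
  a = z
  y = z * 0
  d = 3
  return x
After constant-fold (6 stmts):
  x = 3
  z = x * 4
  a = z
  y = 0
  d = 3
  return x
After copy-propagate (6 stmts):
  x = 3
  z = 3 * 4
  a = z
  y = 0
  d = 3
  return 3
After constant-fold (6 stmts):
  x = 3
  z = 12
  a = z
  y = 0
  d = 3
  return 3
After dead-code-elim (1 stmts):
  return 3
Evaluate:
  x = 3  =>  x = 3
  z = x * 4  =>  z = 12
  a = z  =>  a = 12
  y = z * 0  =>  y = 0
  d = 3  =>  d = 3
  return x = 3

Answer: 3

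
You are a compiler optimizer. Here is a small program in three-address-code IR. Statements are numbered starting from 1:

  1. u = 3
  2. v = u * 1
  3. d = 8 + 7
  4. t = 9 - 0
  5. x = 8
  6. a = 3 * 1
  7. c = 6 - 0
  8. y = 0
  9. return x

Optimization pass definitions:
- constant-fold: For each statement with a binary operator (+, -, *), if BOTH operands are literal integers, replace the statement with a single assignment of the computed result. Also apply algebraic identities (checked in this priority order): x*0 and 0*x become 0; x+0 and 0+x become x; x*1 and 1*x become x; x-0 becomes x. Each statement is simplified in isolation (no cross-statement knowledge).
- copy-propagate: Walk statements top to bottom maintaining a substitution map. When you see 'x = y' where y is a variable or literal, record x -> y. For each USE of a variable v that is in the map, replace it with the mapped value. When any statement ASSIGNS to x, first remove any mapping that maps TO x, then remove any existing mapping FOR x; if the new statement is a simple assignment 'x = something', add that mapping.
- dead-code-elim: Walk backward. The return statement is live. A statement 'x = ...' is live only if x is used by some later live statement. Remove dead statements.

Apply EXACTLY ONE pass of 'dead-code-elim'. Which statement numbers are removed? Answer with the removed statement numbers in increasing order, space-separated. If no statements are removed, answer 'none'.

Backward liveness scan:
Stmt 1 'u = 3': DEAD (u not in live set [])
Stmt 2 'v = u * 1': DEAD (v not in live set [])
Stmt 3 'd = 8 + 7': DEAD (d not in live set [])
Stmt 4 't = 9 - 0': DEAD (t not in live set [])
Stmt 5 'x = 8': KEEP (x is live); live-in = []
Stmt 6 'a = 3 * 1': DEAD (a not in live set ['x'])
Stmt 7 'c = 6 - 0': DEAD (c not in live set ['x'])
Stmt 8 'y = 0': DEAD (y not in live set ['x'])
Stmt 9 'return x': KEEP (return); live-in = ['x']
Removed statement numbers: [1, 2, 3, 4, 6, 7, 8]
Surviving IR:
  x = 8
  return x

Answer: 1 2 3 4 6 7 8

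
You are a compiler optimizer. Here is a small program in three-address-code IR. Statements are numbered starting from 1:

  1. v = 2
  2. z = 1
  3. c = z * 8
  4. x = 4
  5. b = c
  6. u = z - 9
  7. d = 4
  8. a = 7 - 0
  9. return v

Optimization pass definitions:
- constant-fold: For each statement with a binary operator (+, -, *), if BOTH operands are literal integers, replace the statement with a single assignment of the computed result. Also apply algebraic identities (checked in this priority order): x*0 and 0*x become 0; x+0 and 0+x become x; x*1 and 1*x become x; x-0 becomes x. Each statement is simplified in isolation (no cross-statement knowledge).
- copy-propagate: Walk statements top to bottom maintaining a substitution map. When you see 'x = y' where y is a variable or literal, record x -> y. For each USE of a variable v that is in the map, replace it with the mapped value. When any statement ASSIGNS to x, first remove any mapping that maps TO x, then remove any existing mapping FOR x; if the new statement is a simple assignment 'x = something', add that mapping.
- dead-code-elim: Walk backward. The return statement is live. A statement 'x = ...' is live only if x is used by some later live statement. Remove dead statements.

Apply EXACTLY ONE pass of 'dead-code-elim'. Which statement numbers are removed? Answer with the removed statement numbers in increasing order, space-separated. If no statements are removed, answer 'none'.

Backward liveness scan:
Stmt 1 'v = 2': KEEP (v is live); live-in = []
Stmt 2 'z = 1': DEAD (z not in live set ['v'])
Stmt 3 'c = z * 8': DEAD (c not in live set ['v'])
Stmt 4 'x = 4': DEAD (x not in live set ['v'])
Stmt 5 'b = c': DEAD (b not in live set ['v'])
Stmt 6 'u = z - 9': DEAD (u not in live set ['v'])
Stmt 7 'd = 4': DEAD (d not in live set ['v'])
Stmt 8 'a = 7 - 0': DEAD (a not in live set ['v'])
Stmt 9 'return v': KEEP (return); live-in = ['v']
Removed statement numbers: [2, 3, 4, 5, 6, 7, 8]
Surviving IR:
  v = 2
  return v

Answer: 2 3 4 5 6 7 8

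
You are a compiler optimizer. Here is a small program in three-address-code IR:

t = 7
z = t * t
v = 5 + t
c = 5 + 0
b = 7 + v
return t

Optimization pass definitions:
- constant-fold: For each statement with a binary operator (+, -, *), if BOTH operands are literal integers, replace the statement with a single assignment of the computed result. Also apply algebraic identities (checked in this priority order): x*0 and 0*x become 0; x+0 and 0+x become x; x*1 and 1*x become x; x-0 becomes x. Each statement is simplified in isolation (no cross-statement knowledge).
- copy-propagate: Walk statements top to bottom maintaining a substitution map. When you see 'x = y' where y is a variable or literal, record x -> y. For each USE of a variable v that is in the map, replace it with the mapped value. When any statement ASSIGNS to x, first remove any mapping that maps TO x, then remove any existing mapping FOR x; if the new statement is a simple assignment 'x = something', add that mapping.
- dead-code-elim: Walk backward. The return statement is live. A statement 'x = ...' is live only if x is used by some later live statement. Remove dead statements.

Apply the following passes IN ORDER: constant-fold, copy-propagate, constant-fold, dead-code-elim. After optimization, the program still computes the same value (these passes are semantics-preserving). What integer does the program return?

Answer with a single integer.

Initial IR:
  t = 7
  z = t * t
  v = 5 + t
  c = 5 + 0
  b = 7 + v
  return t
After constant-fold (6 stmts):
  t = 7
  z = t * t
  v = 5 + t
  c = 5
  b = 7 + v
  return t
After copy-propagate (6 stmts):
  t = 7
  z = 7 * 7
  v = 5 + 7
  c = 5
  b = 7 + v
  return 7
After constant-fold (6 stmts):
  t = 7
  z = 49
  v = 12
  c = 5
  b = 7 + v
  return 7
After dead-code-elim (1 stmts):
  return 7
Evaluate:
  t = 7  =>  t = 7
  z = t * t  =>  z = 49
  v = 5 + t  =>  v = 12
  c = 5 + 0  =>  c = 5
  b = 7 + v  =>  b = 19
  return t = 7

Answer: 7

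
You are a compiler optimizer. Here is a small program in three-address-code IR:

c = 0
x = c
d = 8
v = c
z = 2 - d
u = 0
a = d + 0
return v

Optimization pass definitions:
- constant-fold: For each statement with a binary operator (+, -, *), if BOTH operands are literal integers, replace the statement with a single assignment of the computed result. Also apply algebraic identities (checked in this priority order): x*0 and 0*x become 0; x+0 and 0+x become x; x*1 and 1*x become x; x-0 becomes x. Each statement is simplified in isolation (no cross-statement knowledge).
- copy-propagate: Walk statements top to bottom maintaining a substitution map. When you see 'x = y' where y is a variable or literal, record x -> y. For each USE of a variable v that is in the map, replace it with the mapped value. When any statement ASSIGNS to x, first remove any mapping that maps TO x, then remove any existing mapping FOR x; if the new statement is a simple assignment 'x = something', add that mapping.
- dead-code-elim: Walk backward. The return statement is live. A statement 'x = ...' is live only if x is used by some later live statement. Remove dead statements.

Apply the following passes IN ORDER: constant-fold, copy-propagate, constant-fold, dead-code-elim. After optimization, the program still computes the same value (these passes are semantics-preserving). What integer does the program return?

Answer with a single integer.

Initial IR:
  c = 0
  x = c
  d = 8
  v = c
  z = 2 - d
  u = 0
  a = d + 0
  return v
After constant-fold (8 stmts):
  c = 0
  x = c
  d = 8
  v = c
  z = 2 - d
  u = 0
  a = d
  return v
After copy-propagate (8 stmts):
  c = 0
  x = 0
  d = 8
  v = 0
  z = 2 - 8
  u = 0
  a = 8
  return 0
After constant-fold (8 stmts):
  c = 0
  x = 0
  d = 8
  v = 0
  z = -6
  u = 0
  a = 8
  return 0
After dead-code-elim (1 stmts):
  return 0
Evaluate:
  c = 0  =>  c = 0
  x = c  =>  x = 0
  d = 8  =>  d = 8
  v = c  =>  v = 0
  z = 2 - d  =>  z = -6
  u = 0  =>  u = 0
  a = d + 0  =>  a = 8
  return v = 0

Answer: 0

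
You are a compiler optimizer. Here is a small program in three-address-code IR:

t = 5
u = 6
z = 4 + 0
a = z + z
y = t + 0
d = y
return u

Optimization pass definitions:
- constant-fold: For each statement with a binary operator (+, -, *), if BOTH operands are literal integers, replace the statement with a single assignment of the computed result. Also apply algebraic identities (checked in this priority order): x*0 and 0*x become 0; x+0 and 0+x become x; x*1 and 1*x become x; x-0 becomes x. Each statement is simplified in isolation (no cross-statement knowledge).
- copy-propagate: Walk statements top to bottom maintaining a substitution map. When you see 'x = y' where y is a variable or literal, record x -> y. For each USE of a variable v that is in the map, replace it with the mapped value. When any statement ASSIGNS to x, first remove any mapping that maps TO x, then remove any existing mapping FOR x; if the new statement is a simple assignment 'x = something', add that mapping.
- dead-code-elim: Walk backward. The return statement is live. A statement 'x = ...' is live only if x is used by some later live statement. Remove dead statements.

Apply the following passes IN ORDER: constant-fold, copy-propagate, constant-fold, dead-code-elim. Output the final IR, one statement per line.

Initial IR:
  t = 5
  u = 6
  z = 4 + 0
  a = z + z
  y = t + 0
  d = y
  return u
After constant-fold (7 stmts):
  t = 5
  u = 6
  z = 4
  a = z + z
  y = t
  d = y
  return u
After copy-propagate (7 stmts):
  t = 5
  u = 6
  z = 4
  a = 4 + 4
  y = 5
  d = 5
  return 6
After constant-fold (7 stmts):
  t = 5
  u = 6
  z = 4
  a = 8
  y = 5
  d = 5
  return 6
After dead-code-elim (1 stmts):
  return 6

Answer: return 6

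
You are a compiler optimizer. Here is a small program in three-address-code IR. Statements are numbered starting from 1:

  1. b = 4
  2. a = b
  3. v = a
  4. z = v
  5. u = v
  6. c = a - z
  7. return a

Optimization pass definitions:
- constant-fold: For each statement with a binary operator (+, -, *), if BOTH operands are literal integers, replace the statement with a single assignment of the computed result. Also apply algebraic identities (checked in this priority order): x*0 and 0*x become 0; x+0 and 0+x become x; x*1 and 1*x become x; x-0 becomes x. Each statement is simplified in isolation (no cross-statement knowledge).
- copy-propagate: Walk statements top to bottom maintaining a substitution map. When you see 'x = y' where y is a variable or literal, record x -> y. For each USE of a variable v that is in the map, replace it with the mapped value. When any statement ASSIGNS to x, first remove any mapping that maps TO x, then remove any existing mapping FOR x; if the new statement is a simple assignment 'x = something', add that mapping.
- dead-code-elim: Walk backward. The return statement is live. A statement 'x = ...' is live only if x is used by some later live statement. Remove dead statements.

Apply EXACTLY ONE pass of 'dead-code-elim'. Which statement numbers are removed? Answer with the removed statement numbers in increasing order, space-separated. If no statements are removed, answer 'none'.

Backward liveness scan:
Stmt 1 'b = 4': KEEP (b is live); live-in = []
Stmt 2 'a = b': KEEP (a is live); live-in = ['b']
Stmt 3 'v = a': DEAD (v not in live set ['a'])
Stmt 4 'z = v': DEAD (z not in live set ['a'])
Stmt 5 'u = v': DEAD (u not in live set ['a'])
Stmt 6 'c = a - z': DEAD (c not in live set ['a'])
Stmt 7 'return a': KEEP (return); live-in = ['a']
Removed statement numbers: [3, 4, 5, 6]
Surviving IR:
  b = 4
  a = b
  return a

Answer: 3 4 5 6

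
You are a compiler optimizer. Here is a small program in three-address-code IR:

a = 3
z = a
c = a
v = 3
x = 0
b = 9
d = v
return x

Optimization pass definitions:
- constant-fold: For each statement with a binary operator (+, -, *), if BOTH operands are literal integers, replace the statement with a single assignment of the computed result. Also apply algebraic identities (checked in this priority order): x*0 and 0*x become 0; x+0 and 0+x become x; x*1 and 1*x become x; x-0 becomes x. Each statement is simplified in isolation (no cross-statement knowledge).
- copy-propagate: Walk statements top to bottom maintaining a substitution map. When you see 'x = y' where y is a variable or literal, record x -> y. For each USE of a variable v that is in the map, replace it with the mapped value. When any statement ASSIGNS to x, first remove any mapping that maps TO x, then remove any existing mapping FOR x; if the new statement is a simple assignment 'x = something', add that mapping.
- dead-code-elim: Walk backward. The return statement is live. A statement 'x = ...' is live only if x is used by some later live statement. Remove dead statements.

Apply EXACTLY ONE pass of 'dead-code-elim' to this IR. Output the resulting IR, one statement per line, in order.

Applying dead-code-elim statement-by-statement:
  [8] return x  -> KEEP (return); live=['x']
  [7] d = v  -> DEAD (d not live)
  [6] b = 9  -> DEAD (b not live)
  [5] x = 0  -> KEEP; live=[]
  [4] v = 3  -> DEAD (v not live)
  [3] c = a  -> DEAD (c not live)
  [2] z = a  -> DEAD (z not live)
  [1] a = 3  -> DEAD (a not live)
Result (2 stmts):
  x = 0
  return x

Answer: x = 0
return x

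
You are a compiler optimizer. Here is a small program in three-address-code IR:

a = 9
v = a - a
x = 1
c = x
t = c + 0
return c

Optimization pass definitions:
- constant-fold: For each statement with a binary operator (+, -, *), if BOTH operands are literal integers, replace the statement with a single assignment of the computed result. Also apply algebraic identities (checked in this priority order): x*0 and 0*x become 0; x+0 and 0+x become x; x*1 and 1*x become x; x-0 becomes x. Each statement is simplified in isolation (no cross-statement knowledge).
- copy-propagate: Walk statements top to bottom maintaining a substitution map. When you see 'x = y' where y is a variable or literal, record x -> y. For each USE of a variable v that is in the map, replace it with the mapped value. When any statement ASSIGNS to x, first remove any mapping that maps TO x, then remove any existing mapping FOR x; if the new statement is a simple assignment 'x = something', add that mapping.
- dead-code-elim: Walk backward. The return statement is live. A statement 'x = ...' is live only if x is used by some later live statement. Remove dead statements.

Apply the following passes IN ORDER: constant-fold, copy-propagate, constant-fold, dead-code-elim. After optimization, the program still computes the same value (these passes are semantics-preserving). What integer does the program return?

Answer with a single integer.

Answer: 1

Derivation:
Initial IR:
  a = 9
  v = a - a
  x = 1
  c = x
  t = c + 0
  return c
After constant-fold (6 stmts):
  a = 9
  v = a - a
  x = 1
  c = x
  t = c
  return c
After copy-propagate (6 stmts):
  a = 9
  v = 9 - 9
  x = 1
  c = 1
  t = 1
  return 1
After constant-fold (6 stmts):
  a = 9
  v = 0
  x = 1
  c = 1
  t = 1
  return 1
After dead-code-elim (1 stmts):
  return 1
Evaluate:
  a = 9  =>  a = 9
  v = a - a  =>  v = 0
  x = 1  =>  x = 1
  c = x  =>  c = 1
  t = c + 0  =>  t = 1
  return c = 1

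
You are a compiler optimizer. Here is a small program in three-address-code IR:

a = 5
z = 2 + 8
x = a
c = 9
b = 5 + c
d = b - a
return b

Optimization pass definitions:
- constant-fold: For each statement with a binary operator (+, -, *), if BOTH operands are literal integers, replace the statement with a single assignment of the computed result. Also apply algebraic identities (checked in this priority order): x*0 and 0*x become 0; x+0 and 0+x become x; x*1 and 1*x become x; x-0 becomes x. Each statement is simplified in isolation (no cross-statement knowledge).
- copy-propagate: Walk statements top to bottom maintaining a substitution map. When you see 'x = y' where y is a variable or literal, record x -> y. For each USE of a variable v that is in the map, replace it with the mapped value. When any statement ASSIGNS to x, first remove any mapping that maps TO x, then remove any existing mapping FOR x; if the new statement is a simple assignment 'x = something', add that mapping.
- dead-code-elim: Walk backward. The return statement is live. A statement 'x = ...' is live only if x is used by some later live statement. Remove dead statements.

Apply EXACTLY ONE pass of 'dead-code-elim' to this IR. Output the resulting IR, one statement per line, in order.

Answer: c = 9
b = 5 + c
return b

Derivation:
Applying dead-code-elim statement-by-statement:
  [7] return b  -> KEEP (return); live=['b']
  [6] d = b - a  -> DEAD (d not live)
  [5] b = 5 + c  -> KEEP; live=['c']
  [4] c = 9  -> KEEP; live=[]
  [3] x = a  -> DEAD (x not live)
  [2] z = 2 + 8  -> DEAD (z not live)
  [1] a = 5  -> DEAD (a not live)
Result (3 stmts):
  c = 9
  b = 5 + c
  return b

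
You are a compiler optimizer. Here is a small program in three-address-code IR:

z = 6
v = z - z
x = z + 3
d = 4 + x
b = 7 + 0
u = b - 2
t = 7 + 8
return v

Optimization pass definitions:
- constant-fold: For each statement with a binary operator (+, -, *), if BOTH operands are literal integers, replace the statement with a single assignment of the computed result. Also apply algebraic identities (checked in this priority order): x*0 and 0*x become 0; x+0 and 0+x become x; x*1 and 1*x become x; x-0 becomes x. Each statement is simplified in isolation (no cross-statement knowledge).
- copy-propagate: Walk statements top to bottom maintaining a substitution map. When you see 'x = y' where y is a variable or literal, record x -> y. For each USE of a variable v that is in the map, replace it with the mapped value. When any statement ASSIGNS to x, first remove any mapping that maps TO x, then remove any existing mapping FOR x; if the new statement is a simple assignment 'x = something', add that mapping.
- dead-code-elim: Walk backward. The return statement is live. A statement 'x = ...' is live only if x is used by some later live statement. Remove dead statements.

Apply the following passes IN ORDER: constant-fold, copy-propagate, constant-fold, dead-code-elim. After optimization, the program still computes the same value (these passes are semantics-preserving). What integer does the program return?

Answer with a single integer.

Answer: 0

Derivation:
Initial IR:
  z = 6
  v = z - z
  x = z + 3
  d = 4 + x
  b = 7 + 0
  u = b - 2
  t = 7 + 8
  return v
After constant-fold (8 stmts):
  z = 6
  v = z - z
  x = z + 3
  d = 4 + x
  b = 7
  u = b - 2
  t = 15
  return v
After copy-propagate (8 stmts):
  z = 6
  v = 6 - 6
  x = 6 + 3
  d = 4 + x
  b = 7
  u = 7 - 2
  t = 15
  return v
After constant-fold (8 stmts):
  z = 6
  v = 0
  x = 9
  d = 4 + x
  b = 7
  u = 5
  t = 15
  return v
After dead-code-elim (2 stmts):
  v = 0
  return v
Evaluate:
  z = 6  =>  z = 6
  v = z - z  =>  v = 0
  x = z + 3  =>  x = 9
  d = 4 + x  =>  d = 13
  b = 7 + 0  =>  b = 7
  u = b - 2  =>  u = 5
  t = 7 + 8  =>  t = 15
  return v = 0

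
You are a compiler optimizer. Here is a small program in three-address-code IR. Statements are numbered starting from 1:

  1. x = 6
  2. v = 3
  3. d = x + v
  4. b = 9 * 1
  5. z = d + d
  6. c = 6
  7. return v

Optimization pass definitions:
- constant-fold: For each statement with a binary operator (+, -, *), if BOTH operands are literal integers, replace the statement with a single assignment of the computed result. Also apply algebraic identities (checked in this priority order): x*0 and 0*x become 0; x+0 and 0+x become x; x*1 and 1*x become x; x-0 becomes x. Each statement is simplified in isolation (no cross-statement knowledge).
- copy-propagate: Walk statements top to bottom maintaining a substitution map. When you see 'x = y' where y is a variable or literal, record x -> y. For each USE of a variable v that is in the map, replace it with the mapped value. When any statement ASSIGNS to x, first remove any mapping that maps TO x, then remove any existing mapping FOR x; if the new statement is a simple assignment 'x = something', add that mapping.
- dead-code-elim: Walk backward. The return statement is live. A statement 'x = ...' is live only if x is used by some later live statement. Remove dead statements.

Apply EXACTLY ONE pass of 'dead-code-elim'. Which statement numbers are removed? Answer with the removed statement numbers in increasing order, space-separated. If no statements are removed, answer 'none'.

Answer: 1 3 4 5 6

Derivation:
Backward liveness scan:
Stmt 1 'x = 6': DEAD (x not in live set [])
Stmt 2 'v = 3': KEEP (v is live); live-in = []
Stmt 3 'd = x + v': DEAD (d not in live set ['v'])
Stmt 4 'b = 9 * 1': DEAD (b not in live set ['v'])
Stmt 5 'z = d + d': DEAD (z not in live set ['v'])
Stmt 6 'c = 6': DEAD (c not in live set ['v'])
Stmt 7 'return v': KEEP (return); live-in = ['v']
Removed statement numbers: [1, 3, 4, 5, 6]
Surviving IR:
  v = 3
  return v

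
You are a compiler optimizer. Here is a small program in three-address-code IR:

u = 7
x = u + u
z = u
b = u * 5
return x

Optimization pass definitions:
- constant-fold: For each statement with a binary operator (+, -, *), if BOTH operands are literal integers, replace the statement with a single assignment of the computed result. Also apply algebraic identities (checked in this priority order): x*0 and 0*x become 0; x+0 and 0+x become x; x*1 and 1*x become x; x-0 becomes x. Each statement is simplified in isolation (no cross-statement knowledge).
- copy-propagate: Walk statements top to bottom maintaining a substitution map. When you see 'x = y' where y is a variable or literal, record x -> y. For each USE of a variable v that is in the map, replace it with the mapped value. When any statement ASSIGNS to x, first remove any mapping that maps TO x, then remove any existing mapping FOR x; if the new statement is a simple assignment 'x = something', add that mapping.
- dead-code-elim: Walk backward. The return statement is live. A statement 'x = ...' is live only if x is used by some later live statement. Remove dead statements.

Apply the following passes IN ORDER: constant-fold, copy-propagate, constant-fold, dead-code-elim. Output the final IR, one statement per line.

Answer: x = 14
return x

Derivation:
Initial IR:
  u = 7
  x = u + u
  z = u
  b = u * 5
  return x
After constant-fold (5 stmts):
  u = 7
  x = u + u
  z = u
  b = u * 5
  return x
After copy-propagate (5 stmts):
  u = 7
  x = 7 + 7
  z = 7
  b = 7 * 5
  return x
After constant-fold (5 stmts):
  u = 7
  x = 14
  z = 7
  b = 35
  return x
After dead-code-elim (2 stmts):
  x = 14
  return x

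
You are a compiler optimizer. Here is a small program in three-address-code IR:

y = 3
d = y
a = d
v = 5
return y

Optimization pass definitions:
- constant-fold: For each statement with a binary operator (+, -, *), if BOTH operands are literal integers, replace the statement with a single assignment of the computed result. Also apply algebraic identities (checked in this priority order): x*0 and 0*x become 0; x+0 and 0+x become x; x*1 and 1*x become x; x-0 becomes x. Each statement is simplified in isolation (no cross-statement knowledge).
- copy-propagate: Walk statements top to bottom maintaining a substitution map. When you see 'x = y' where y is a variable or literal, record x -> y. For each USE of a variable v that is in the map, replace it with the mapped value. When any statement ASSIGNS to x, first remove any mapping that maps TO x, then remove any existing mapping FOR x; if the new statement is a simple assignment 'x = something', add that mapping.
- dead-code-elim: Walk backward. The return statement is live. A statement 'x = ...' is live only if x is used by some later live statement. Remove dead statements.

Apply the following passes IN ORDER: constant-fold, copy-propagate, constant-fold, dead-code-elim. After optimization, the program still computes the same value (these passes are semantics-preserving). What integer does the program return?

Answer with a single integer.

Initial IR:
  y = 3
  d = y
  a = d
  v = 5
  return y
After constant-fold (5 stmts):
  y = 3
  d = y
  a = d
  v = 5
  return y
After copy-propagate (5 stmts):
  y = 3
  d = 3
  a = 3
  v = 5
  return 3
After constant-fold (5 stmts):
  y = 3
  d = 3
  a = 3
  v = 5
  return 3
After dead-code-elim (1 stmts):
  return 3
Evaluate:
  y = 3  =>  y = 3
  d = y  =>  d = 3
  a = d  =>  a = 3
  v = 5  =>  v = 5
  return y = 3

Answer: 3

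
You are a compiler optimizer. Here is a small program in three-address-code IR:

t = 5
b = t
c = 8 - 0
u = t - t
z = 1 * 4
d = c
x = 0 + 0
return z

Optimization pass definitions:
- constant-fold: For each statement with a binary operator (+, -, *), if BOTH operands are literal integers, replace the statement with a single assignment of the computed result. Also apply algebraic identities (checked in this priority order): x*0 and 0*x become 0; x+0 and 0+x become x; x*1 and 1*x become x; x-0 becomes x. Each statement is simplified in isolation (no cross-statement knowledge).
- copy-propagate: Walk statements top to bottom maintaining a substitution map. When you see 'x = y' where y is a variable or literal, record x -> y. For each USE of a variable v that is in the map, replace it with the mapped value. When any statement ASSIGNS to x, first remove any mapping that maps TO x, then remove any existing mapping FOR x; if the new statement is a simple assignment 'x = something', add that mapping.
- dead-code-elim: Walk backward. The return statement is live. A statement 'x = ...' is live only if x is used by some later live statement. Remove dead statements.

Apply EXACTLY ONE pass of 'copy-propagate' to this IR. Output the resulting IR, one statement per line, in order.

Answer: t = 5
b = 5
c = 8 - 0
u = 5 - 5
z = 1 * 4
d = c
x = 0 + 0
return z

Derivation:
Applying copy-propagate statement-by-statement:
  [1] t = 5  (unchanged)
  [2] b = t  -> b = 5
  [3] c = 8 - 0  (unchanged)
  [4] u = t - t  -> u = 5 - 5
  [5] z = 1 * 4  (unchanged)
  [6] d = c  (unchanged)
  [7] x = 0 + 0  (unchanged)
  [8] return z  (unchanged)
Result (8 stmts):
  t = 5
  b = 5
  c = 8 - 0
  u = 5 - 5
  z = 1 * 4
  d = c
  x = 0 + 0
  return z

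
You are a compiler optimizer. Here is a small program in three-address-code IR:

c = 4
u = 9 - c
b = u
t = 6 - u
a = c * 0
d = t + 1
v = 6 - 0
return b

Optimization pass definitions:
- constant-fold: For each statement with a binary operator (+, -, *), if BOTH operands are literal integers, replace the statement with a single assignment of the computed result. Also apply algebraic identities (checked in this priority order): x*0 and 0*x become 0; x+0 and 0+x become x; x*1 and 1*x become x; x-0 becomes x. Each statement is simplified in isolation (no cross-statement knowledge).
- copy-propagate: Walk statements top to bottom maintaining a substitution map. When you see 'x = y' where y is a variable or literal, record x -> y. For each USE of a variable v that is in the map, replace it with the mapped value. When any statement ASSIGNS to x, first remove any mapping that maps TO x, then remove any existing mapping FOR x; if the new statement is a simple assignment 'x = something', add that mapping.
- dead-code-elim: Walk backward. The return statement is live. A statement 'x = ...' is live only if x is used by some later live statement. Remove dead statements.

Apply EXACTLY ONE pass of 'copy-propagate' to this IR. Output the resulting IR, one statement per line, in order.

Applying copy-propagate statement-by-statement:
  [1] c = 4  (unchanged)
  [2] u = 9 - c  -> u = 9 - 4
  [3] b = u  (unchanged)
  [4] t = 6 - u  (unchanged)
  [5] a = c * 0  -> a = 4 * 0
  [6] d = t + 1  (unchanged)
  [7] v = 6 - 0  (unchanged)
  [8] return b  -> return u
Result (8 stmts):
  c = 4
  u = 9 - 4
  b = u
  t = 6 - u
  a = 4 * 0
  d = t + 1
  v = 6 - 0
  return u

Answer: c = 4
u = 9 - 4
b = u
t = 6 - u
a = 4 * 0
d = t + 1
v = 6 - 0
return u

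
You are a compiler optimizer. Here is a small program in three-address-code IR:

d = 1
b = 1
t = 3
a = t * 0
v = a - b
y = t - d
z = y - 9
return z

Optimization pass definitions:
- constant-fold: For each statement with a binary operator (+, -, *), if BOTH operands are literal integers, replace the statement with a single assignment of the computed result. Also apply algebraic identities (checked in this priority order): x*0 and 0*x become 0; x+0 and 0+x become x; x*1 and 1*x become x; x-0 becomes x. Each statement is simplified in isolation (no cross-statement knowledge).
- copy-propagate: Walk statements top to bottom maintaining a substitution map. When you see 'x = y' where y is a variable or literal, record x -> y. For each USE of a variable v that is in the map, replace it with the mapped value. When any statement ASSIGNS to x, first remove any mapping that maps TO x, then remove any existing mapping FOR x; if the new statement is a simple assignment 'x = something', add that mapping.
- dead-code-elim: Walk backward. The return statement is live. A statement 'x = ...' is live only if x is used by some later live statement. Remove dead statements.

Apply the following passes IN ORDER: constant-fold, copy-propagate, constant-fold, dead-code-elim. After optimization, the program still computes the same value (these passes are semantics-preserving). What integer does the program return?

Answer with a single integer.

Answer: -7

Derivation:
Initial IR:
  d = 1
  b = 1
  t = 3
  a = t * 0
  v = a - b
  y = t - d
  z = y - 9
  return z
After constant-fold (8 stmts):
  d = 1
  b = 1
  t = 3
  a = 0
  v = a - b
  y = t - d
  z = y - 9
  return z
After copy-propagate (8 stmts):
  d = 1
  b = 1
  t = 3
  a = 0
  v = 0 - 1
  y = 3 - 1
  z = y - 9
  return z
After constant-fold (8 stmts):
  d = 1
  b = 1
  t = 3
  a = 0
  v = -1
  y = 2
  z = y - 9
  return z
After dead-code-elim (3 stmts):
  y = 2
  z = y - 9
  return z
Evaluate:
  d = 1  =>  d = 1
  b = 1  =>  b = 1
  t = 3  =>  t = 3
  a = t * 0  =>  a = 0
  v = a - b  =>  v = -1
  y = t - d  =>  y = 2
  z = y - 9  =>  z = -7
  return z = -7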